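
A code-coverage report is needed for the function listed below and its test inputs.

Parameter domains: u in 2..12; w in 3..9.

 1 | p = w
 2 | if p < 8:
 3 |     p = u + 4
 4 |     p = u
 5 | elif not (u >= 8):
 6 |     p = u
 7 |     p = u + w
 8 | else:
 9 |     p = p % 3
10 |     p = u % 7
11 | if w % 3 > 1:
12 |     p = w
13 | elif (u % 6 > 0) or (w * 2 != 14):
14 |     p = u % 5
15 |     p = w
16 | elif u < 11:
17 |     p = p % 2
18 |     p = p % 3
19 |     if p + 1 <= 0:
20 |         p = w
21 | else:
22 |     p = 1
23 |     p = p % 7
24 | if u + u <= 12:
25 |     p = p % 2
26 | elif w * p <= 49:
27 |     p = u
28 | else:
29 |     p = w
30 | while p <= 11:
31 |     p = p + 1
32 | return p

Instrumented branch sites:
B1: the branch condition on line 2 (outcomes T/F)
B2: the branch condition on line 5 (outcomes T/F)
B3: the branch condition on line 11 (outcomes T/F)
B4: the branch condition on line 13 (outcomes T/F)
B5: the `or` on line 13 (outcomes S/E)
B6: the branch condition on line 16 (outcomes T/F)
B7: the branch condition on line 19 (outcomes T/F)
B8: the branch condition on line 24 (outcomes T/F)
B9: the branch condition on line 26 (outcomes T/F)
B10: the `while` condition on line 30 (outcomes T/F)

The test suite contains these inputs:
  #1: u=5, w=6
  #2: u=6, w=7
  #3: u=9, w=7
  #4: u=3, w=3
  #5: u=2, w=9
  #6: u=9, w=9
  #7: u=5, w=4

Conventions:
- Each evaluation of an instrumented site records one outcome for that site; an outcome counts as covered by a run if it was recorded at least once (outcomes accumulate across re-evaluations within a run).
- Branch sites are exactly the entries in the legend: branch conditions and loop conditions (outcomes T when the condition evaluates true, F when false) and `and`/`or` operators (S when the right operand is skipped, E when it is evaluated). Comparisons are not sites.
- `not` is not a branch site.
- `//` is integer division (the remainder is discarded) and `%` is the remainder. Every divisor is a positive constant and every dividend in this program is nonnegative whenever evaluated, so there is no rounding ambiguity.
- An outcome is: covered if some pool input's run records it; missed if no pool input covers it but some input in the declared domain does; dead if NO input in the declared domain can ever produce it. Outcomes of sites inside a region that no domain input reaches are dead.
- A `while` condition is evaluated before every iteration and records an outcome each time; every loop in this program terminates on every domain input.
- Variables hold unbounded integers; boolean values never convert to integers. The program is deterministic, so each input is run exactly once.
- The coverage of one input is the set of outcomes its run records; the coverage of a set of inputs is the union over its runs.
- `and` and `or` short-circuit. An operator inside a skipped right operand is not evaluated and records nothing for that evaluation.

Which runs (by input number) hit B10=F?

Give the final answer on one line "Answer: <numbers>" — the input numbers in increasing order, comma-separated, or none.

input #1 (u=5, w=6): produces B10=F
input #2 (u=6, w=7): produces B10=F
input #3 (u=9, w=7): produces B10=F
input #4 (u=3, w=3): produces B10=F
input #5 (u=2, w=9): produces B10=F
input #6 (u=9, w=9): produces B10=F
input #7 (u=5, w=4): produces B10=F

Answer: 1, 2, 3, 4, 5, 6, 7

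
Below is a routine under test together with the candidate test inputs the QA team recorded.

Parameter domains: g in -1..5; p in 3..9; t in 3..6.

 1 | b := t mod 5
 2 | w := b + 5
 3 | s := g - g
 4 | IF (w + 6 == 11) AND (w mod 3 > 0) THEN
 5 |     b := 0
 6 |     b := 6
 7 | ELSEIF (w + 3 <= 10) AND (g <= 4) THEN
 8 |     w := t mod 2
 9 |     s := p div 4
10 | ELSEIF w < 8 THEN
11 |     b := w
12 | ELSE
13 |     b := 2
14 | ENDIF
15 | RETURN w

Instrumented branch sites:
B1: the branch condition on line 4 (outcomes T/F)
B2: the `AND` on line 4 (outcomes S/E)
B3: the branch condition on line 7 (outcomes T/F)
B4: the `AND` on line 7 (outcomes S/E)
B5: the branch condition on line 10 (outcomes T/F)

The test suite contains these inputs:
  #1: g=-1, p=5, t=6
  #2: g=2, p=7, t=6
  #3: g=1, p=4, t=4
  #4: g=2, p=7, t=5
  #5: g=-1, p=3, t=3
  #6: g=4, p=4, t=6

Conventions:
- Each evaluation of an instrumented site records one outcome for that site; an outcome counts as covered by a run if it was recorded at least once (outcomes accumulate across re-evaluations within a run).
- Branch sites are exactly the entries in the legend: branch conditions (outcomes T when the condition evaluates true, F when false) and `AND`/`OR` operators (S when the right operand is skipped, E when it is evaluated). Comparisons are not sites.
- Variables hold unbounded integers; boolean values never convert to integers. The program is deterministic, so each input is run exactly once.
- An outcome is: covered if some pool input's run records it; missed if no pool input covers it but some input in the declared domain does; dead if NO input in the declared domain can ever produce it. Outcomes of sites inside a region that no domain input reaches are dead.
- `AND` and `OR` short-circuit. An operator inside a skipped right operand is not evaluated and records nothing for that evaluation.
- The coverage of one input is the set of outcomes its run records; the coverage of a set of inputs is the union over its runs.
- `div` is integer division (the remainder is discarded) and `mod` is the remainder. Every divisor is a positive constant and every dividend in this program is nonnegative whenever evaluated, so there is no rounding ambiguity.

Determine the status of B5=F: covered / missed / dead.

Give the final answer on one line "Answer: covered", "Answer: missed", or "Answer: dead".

B5=F is recorded by pool input(s) 3, 5 -> covered

Answer: covered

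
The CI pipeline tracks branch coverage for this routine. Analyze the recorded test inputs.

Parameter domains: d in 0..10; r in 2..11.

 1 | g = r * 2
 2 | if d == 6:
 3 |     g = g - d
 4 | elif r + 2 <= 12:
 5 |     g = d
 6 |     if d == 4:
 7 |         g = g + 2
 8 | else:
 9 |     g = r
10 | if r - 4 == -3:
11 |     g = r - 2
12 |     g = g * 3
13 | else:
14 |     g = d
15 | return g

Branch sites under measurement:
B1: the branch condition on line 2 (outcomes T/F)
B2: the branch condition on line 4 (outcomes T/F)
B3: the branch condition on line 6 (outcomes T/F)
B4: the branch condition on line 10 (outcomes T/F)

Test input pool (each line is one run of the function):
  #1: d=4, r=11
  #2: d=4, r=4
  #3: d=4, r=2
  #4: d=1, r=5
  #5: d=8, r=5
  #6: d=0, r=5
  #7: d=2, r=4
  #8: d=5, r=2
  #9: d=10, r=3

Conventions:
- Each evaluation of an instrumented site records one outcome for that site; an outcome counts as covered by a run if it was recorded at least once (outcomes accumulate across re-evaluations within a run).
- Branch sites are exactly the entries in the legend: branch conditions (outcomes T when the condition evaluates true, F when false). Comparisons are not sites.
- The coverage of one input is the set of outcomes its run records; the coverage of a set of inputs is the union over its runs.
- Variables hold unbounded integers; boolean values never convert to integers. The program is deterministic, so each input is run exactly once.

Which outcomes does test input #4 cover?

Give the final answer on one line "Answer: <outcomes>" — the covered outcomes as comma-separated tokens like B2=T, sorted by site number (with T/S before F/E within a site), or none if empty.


Simulating input #4 (d=1, r=5) step by step:
  B1->F, B2->T, B3->F, B4->F
deduplicating events, the covered set is: B1=F, B2=T, B3=F, B4=F
Answer: B1=F, B2=T, B3=F, B4=F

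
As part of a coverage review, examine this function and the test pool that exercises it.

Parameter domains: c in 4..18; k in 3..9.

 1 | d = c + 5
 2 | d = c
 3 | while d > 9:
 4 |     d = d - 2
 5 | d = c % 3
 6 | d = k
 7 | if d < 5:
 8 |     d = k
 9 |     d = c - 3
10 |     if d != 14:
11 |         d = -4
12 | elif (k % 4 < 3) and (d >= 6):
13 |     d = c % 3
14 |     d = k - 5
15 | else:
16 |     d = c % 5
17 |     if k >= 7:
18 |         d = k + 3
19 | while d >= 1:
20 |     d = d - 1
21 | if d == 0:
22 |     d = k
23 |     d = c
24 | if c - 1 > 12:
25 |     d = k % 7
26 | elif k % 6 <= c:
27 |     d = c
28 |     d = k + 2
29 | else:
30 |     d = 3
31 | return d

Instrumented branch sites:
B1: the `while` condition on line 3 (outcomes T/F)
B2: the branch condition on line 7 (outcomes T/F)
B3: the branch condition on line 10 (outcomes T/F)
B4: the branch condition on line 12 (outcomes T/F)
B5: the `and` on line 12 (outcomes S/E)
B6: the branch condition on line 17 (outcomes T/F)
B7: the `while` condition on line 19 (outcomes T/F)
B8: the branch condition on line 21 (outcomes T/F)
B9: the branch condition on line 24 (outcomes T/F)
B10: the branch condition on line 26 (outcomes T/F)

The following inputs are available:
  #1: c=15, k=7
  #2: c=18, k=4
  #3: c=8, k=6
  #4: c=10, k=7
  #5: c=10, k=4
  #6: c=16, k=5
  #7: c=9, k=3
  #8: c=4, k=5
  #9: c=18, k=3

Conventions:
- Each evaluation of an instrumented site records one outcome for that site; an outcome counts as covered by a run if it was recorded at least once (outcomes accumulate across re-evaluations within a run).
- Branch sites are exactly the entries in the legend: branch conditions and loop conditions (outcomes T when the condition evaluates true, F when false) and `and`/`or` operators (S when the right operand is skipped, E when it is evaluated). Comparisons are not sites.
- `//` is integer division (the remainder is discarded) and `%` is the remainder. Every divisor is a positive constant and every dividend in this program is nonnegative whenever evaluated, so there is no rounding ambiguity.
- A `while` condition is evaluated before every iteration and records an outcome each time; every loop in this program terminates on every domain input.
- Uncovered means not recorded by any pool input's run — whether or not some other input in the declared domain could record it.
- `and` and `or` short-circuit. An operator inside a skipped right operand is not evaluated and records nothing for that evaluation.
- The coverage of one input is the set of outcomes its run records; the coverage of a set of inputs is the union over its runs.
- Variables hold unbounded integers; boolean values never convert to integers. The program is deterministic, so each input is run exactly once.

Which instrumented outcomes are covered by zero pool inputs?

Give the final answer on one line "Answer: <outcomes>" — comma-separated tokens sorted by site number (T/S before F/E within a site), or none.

input #1 (c=15, k=7): events B1->T, B1->T, B1->T, B1->F, B2->F, B5->S, B4->F, B6->T, B7->T, B7->T, B7->T, B7->T, B7->T, B7->T, ...; covers B1=T, B1=F, B2=F, B4=F, B5=S, B6=T, B7=T, B7=F, B8=T, B9=T
input #2 (c=18, k=4): events B1->T, B1->T, B1->T, B1->T, B1->T, B1->F, B2->T, B3->T, B7->F, B8->F, B9->T; covers B1=T, B1=F, B2=T, B3=T, B7=F, B8=F, B9=T
input #3 (c=8, k=6): events B1->F, B2->F, B5->E, B4->T, B7->T, B7->F, B8->T, B9->F, B10->T; covers B1=F, B2=F, B4=T, B5=E, B7=T, B7=F, B8=T, B9=F, B10=T
input #4 (c=10, k=7): events B1->T, B1->F, B2->F, B5->S, B4->F, B6->T, B7->T, B7->T, B7->T, B7->T, B7->T, B7->T, B7->T, B7->T, ...; covers B1=T, B1=F, B2=F, B4=F, B5=S, B6=T, B7=T, B7=F, B8=T, B9=F, B10=T
input #5 (c=10, k=4): events B1->T, B1->F, B2->T, B3->T, B7->F, B8->F, B9->F, B10->T; covers B1=T, B1=F, B2=T, B3=T, B7=F, B8=F, B9=F, B10=T
input #6 (c=16, k=5): events B1->T, B1->T, B1->T, B1->T, B1->F, B2->F, B5->E, B4->F, B6->F, B7->T, B7->F, B8->T, B9->T; covers B1=T, B1=F, B2=F, B4=F, B5=E, B6=F, B7=T, B7=F, B8=T, B9=T
input #7 (c=9, k=3): events B1->F, B2->T, B3->T, B7->F, B8->F, B9->F, B10->T; covers B1=F, B2=T, B3=T, B7=F, B8=F, B9=F, B10=T
input #8 (c=4, k=5): events B1->F, B2->F, B5->E, B4->F, B6->F, B7->T, B7->T, B7->T, B7->T, B7->F, B8->T, B9->F, B10->F; covers B1=F, B2=F, B4=F, B5=E, B6=F, B7=T, B7=F, B8=T, B9=F, B10=F
input #9 (c=18, k=3): events B1->T, B1->T, B1->T, B1->T, B1->T, B1->F, B2->T, B3->T, B7->F, B8->F, B9->T; covers B1=T, B1=F, B2=T, B3=T, B7=F, B8=F, B9=T
union over the pool: B1=T, B1=F, B2=T, B2=F, B3=T, B4=T, B4=F, B5=S, B5=E, B6=T, B6=F, B7=T, B7=F, B8=T, B8=F, B9=T, B9=F, B10=T, B10=F
uncovered (1 of 20): B3=F

Answer: B3=F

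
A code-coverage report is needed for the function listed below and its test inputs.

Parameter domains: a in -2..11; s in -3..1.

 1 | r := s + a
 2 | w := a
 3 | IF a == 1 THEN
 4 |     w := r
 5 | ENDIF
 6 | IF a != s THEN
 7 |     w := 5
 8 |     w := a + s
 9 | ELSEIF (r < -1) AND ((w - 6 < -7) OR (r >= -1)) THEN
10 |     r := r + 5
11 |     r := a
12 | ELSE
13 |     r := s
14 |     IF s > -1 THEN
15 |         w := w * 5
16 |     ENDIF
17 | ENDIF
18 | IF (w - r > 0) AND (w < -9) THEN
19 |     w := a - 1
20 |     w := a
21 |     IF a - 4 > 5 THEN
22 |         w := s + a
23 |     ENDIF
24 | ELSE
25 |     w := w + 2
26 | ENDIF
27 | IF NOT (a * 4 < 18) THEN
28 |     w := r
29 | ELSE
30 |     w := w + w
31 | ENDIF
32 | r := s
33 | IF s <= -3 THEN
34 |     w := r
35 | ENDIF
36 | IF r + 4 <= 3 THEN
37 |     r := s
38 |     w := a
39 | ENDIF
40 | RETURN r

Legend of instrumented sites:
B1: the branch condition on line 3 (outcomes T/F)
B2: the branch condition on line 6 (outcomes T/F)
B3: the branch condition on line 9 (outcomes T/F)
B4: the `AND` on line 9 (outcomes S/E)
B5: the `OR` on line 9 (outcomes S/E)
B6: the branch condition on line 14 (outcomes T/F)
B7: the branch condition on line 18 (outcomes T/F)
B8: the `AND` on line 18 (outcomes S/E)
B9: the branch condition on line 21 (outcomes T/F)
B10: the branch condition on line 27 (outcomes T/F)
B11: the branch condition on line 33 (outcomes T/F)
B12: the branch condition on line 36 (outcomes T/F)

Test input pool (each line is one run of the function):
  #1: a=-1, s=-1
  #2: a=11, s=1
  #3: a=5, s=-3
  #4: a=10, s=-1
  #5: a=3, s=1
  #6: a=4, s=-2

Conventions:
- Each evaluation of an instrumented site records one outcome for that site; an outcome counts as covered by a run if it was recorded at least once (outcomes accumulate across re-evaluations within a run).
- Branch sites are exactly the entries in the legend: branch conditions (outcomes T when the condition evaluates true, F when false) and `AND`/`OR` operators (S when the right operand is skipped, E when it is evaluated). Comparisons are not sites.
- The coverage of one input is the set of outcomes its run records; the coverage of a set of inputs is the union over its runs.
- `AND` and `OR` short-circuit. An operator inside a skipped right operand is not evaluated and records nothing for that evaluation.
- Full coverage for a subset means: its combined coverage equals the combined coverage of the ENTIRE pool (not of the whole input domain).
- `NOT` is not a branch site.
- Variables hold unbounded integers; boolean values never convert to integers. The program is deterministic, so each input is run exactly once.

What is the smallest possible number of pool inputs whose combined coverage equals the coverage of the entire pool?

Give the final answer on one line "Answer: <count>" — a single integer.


input #1, a=-1, s=-1: outcomes B1=F, B2=F, B3=F, B4=E, B5=E, B6=F, B7=F, B8=S, B10=F, B11=F, B12=T
input #2, a=11, s=1: outcomes B1=F, B2=T, B7=F, B8=S, B10=T, B11=F, B12=F
input #3, a=5, s=-3: outcomes B1=F, B2=T, B7=F, B8=S, B10=T, B11=T, B12=T
input #4, a=10, s=-1: outcomes B1=F, B2=T, B7=F, B8=S, B10=T, B11=F, B12=T
input #5, a=3, s=1: outcomes B1=F, B2=T, B7=F, B8=S, B10=F, B11=F, B12=F
input #6, a=4, s=-2: outcomes B1=F, B2=T, B7=F, B8=S, B10=F, B11=F, B12=T
together the pool reaches 15 outcomes: B1=F, B2=T, B2=F, B3=F, B4=E, B5=E, B6=F, B7=F, B8=S, B10=T, B10=F, B11=T, B11=F, B12=T, B12=F
size 1 is not enough: best union over all size-1 subsets is 11/15
size 2 is not enough: best union over all size-2 subsets is 14/15
the canonical winner is {1, 2, 3}: size 3, full 15-outcome coverage, earliest index list among size-3 covers
Answer: 3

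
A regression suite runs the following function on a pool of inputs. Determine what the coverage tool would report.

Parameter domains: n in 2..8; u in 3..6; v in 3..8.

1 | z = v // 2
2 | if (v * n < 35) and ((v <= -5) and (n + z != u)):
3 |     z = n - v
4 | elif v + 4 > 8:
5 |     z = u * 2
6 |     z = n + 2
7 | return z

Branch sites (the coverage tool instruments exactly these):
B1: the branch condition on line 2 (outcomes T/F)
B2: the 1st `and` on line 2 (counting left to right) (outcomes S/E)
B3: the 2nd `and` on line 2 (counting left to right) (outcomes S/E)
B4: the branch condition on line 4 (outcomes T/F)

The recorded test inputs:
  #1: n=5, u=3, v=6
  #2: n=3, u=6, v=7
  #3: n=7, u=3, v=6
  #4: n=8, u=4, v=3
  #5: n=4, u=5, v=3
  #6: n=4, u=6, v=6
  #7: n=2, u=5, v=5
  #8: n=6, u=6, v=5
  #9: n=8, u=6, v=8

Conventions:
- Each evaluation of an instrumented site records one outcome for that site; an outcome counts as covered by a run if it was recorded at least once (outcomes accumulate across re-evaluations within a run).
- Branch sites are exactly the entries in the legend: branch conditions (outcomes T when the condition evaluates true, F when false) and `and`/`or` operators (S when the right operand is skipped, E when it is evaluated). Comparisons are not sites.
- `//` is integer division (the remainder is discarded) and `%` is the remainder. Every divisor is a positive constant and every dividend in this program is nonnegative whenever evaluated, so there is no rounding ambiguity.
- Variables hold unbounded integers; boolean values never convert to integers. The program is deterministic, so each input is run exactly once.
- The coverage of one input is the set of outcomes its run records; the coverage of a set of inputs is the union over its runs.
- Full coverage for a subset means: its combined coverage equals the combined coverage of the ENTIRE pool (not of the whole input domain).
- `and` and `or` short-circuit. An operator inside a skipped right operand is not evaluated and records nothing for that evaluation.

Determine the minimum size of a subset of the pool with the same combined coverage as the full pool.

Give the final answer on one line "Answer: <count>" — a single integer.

input #1, n=5, u=3, v=6: events B2->E, B3->S, B1->F, B4->T; outcomes B1=F, B2=E, B3=S, B4=T
input #2, n=3, u=6, v=7: events B2->E, B3->S, B1->F, B4->T; outcomes B1=F, B2=E, B3=S, B4=T
input #3, n=7, u=3, v=6: events B2->S, B1->F, B4->T; outcomes B1=F, B2=S, B4=T
input #4, n=8, u=4, v=3: events B2->E, B3->S, B1->F, B4->F; outcomes B1=F, B2=E, B3=S, B4=F
input #5, n=4, u=5, v=3: events B2->E, B3->S, B1->F, B4->F; outcomes B1=F, B2=E, B3=S, B4=F
input #6, n=4, u=6, v=6: events B2->E, B3->S, B1->F, B4->T; outcomes B1=F, B2=E, B3=S, B4=T
input #7, n=2, u=5, v=5: events B2->E, B3->S, B1->F, B4->T; outcomes B1=F, B2=E, B3=S, B4=T
input #8, n=6, u=6, v=5: events B2->E, B3->S, B1->F, B4->T; outcomes B1=F, B2=E, B3=S, B4=T
input #9, n=8, u=6, v=8: events B2->S, B1->F, B4->T; outcomes B1=F, B2=S, B4=T
pool-wide coverage (6 outcomes): B1=F, B2=S, B2=E, B3=S, B4=T, B4=F
no size-1 subset reaches all 6 outcomes (best union: 4/6)
at size 2, {3, 4} reaches all 6 outcomes; every lexicographically earlier size-2 subset fails

Answer: 2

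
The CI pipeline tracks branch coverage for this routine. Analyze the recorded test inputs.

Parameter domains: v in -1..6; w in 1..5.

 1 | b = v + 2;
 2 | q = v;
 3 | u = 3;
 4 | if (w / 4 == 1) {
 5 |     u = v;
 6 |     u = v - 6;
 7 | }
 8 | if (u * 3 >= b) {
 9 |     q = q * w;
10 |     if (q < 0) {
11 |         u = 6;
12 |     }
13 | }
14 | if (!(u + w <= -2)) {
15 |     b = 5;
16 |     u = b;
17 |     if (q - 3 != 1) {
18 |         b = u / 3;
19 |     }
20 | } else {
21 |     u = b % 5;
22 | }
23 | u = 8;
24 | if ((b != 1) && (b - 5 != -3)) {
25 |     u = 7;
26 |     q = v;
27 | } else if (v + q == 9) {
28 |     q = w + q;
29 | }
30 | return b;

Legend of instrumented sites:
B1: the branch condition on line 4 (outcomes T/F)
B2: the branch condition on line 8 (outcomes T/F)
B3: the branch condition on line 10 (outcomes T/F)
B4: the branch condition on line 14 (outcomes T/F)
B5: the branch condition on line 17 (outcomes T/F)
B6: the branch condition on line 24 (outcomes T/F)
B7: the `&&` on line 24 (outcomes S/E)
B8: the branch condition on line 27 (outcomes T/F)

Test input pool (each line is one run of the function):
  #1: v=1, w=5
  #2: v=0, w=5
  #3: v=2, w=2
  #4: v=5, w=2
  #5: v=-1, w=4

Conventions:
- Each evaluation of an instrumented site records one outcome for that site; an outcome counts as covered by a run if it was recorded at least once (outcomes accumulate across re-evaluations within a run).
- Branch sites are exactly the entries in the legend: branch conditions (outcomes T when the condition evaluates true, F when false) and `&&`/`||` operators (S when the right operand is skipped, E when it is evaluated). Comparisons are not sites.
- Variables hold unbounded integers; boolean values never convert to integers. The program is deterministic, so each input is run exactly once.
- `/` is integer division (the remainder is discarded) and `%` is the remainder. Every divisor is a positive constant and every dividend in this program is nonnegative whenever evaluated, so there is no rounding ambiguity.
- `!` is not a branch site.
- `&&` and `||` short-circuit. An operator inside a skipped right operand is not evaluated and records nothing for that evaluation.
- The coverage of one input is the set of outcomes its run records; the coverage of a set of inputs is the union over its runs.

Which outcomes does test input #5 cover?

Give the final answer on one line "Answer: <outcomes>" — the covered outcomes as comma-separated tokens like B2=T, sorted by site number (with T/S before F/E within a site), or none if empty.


Event log for input #5 (v=-1, w=4):
  B1->T, B2->F, B4->F, B7->S, B6->F, B8->F
distinct outcomes covered: B1=T, B2=F, B4=F, B6=F, B7=S, B8=F
Answer: B1=T, B2=F, B4=F, B6=F, B7=S, B8=F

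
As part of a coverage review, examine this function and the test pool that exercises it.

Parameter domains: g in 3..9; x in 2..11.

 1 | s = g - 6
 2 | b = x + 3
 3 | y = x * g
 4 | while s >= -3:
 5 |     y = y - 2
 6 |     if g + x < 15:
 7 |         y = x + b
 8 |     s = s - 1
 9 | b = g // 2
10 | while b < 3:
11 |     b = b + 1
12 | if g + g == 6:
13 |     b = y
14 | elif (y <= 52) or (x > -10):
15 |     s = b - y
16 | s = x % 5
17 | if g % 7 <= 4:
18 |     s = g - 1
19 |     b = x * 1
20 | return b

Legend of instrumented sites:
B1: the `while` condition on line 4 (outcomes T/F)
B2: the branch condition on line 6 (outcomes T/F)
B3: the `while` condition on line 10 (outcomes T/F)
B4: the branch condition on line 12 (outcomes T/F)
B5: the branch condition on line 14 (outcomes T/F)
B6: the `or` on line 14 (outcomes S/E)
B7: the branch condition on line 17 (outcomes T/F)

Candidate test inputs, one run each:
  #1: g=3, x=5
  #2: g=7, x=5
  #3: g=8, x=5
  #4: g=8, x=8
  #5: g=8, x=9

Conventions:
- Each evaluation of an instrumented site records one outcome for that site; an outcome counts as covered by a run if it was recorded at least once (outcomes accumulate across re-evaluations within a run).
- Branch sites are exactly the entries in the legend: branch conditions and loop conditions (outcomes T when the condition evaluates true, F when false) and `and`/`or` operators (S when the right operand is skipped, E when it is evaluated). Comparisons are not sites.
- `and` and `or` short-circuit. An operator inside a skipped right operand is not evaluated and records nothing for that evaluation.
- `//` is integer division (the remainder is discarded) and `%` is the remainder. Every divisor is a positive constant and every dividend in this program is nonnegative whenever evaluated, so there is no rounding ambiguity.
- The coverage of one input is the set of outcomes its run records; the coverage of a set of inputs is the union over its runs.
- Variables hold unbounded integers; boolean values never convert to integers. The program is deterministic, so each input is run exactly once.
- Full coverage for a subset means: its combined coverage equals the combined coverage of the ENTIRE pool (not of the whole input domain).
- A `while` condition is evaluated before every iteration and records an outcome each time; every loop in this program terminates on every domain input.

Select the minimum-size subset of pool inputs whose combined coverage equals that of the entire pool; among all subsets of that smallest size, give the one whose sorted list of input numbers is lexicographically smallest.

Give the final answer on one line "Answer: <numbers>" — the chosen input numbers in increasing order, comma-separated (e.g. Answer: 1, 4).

run #1 (g=3, x=5) runs B1->T, B2->T, B1->F, B3->T, B3->T, B3->F, B4->T, B7->T; records B1=T, B1=F, B2=T, B3=T, B3=F, B4=T, B7=T
run #2 (g=7, x=5) runs B1->T, B2->T, B1->T, B2->T, B1->T, B2->T, B1->T, B2->T, B1->T, B2->T, B1->F, B3->F, B4->F, B6->S, ...; records B1=T, B1=F, B2=T, B3=F, B4=F, B5=T, B6=S, B7=T
run #3 (g=8, x=5) runs B1->T, B2->T, B1->T, B2->T, B1->T, B2->T, B1->T, B2->T, B1->T, B2->T, B1->T, B2->T, B1->F, B3->F, ...; records B1=T, B1=F, B2=T, B3=F, B4=F, B5=T, B6=S, B7=T
run #4 (g=8, x=8) runs B1->T, B2->F, B1->T, B2->F, B1->T, B2->F, B1->T, B2->F, B1->T, B2->F, B1->T, B2->F, B1->F, B3->F, ...; records B1=T, B1=F, B2=F, B3=F, B4=F, B5=T, B6=S, B7=T
run #5 (g=8, x=9) runs B1->T, B2->F, B1->T, B2->F, B1->T, B2->F, B1->T, B2->F, B1->T, B2->F, B1->T, B2->F, B1->F, B3->F, ...; records B1=T, B1=F, B2=F, B3=F, B4=F, B5=T, B6=E, B7=T
pool-wide coverage (12 outcomes): B1=T, B1=F, B2=T, B2=F, B3=T, B3=F, B4=T, B4=F, B5=T, B6=S, B6=E, B7=T
no size-1 subset reaches all 12 outcomes (best union: 8/12)
no size-2 subset reaches all 12 outcomes (best union: 11/12)
size 3: inputs {1, 2, 5} cover all 12 outcomes, and no lexicographically smaller subset of this size does

Answer: 1, 2, 5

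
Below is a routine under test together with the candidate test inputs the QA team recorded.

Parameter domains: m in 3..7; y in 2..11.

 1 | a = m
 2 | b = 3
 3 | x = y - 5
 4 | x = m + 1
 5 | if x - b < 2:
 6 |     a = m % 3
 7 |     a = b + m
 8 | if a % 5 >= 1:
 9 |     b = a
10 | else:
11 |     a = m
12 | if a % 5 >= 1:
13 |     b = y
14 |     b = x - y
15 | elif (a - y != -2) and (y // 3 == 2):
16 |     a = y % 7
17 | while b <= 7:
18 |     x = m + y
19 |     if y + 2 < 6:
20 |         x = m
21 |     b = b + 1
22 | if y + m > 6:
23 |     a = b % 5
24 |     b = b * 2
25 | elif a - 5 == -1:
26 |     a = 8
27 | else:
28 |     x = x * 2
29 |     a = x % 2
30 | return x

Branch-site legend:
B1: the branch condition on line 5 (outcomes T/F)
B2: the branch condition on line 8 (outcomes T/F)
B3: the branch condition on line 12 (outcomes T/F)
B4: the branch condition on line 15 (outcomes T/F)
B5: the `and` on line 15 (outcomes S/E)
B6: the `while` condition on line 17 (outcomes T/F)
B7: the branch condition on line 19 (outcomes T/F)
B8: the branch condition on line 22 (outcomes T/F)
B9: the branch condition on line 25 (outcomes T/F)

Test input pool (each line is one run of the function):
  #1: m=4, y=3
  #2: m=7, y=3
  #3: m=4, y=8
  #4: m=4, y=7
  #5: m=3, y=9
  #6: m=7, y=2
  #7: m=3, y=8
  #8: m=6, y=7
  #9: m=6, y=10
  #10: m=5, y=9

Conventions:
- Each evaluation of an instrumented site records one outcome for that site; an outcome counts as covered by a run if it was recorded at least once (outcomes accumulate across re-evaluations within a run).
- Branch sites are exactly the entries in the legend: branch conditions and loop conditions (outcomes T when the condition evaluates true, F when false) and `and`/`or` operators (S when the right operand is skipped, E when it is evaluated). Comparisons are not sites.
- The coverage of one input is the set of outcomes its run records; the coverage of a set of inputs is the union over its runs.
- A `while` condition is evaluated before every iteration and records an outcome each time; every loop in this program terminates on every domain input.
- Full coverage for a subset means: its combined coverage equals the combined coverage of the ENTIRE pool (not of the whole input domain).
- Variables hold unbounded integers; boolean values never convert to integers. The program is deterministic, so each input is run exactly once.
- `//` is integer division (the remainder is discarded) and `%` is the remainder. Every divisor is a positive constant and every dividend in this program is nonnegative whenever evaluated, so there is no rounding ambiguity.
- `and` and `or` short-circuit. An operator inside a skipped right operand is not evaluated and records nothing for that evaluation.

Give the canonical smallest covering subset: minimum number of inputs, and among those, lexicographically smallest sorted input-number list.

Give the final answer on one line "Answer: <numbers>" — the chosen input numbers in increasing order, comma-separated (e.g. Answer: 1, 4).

input #1, m=4, y=3: events B1->F, B2->T, B3->T, B6->T, B7->T, B6->T, B7->T, B6->T, B7->T, B6->T, B7->T, B6->T, B7->T, B6->T, ...; outcomes B1=F, B2=T, B3=T, B6=T, B6=F, B7=T, B8=T
input #2, m=7, y=3: events B1->F, B2->T, B3->T, B6->T, B7->T, B6->T, B7->T, B6->T, B7->T, B6->F, B8->T; outcomes B1=F, B2=T, B3=T, B6=T, B6=F, B7=T, B8=T
input #3, m=4, y=8: events B1->F, B2->T, B3->T, B6->T, B7->F, B6->T, B7->F, B6->T, B7->F, B6->T, B7->F, B6->T, B7->F, B6->T, ...; outcomes B1=F, B2=T, B3=T, B6=T, B6=F, B7=F, B8=T
input #4, m=4, y=7: events B1->F, B2->T, B3->T, B6->T, B7->F, B6->T, B7->F, B6->T, B7->F, B6->T, B7->F, B6->T, B7->F, B6->T, ...; outcomes B1=F, B2=T, B3=T, B6=T, B6=F, B7=F, B8=T
input #5, m=3, y=9: events B1->T, B2->T, B3->T, B6->T, B7->F, B6->T, B7->F, B6->T, B7->F, B6->T, B7->F, B6->T, B7->F, B6->T, ...; outcomes B1=T, B2=T, B3=T, B6=T, B6=F, B7=F, B8=T
input #6, m=7, y=2: events B1->F, B2->T, B3->T, B6->T, B7->T, B6->T, B7->T, B6->F, B8->T; outcomes B1=F, B2=T, B3=T, B6=T, B6=F, B7=T, B8=T
input #7, m=3, y=8: events B1->T, B2->T, B3->T, B6->T, B7->F, B6->T, B7->F, B6->T, B7->F, B6->T, B7->F, B6->T, B7->F, B6->T, ...; outcomes B1=T, B2=T, B3=T, B6=T, B6=F, B7=F, B8=T
input #8, m=6, y=7: events B1->F, B2->T, B3->T, B6->T, B7->F, B6->T, B7->F, B6->T, B7->F, B6->T, B7->F, B6->T, B7->F, B6->T, ...; outcomes B1=F, B2=T, B3=T, B6=T, B6=F, B7=F, B8=T
input #9, m=6, y=10: events B1->F, B2->T, B3->T, B6->T, B7->F, B6->T, B7->F, B6->T, B7->F, B6->T, B7->F, B6->T, B7->F, B6->T, ...; outcomes B1=F, B2=T, B3=T, B6=T, B6=F, B7=F, B8=T
input #10, m=5, y=9: events B1->F, B2->F, B3->F, B5->E, B4->F, B6->T, B7->F, B6->T, B7->F, B6->T, B7->F, B6->T, B7->F, B6->T, ...; outcomes B1=F, B2=F, B3=F, B4=F, B5=E, B6=T, B6=F, B7=F, B8=T
together the pool reaches 13 outcomes: B1=T, B1=F, B2=T, B2=F, B3=T, B3=F, B4=F, B5=E, B6=T, B6=F, B7=T, B7=F, B8=T
every size-1 subset falls short of the 13 outcomes (best: 9/13)
every size-2 subset falls short of the 13 outcomes (best: 12/13)
at size 3, {1, 5, 10} reaches all 13 outcomes; every lexicographically earlier size-3 subset fails

Answer: 1, 5, 10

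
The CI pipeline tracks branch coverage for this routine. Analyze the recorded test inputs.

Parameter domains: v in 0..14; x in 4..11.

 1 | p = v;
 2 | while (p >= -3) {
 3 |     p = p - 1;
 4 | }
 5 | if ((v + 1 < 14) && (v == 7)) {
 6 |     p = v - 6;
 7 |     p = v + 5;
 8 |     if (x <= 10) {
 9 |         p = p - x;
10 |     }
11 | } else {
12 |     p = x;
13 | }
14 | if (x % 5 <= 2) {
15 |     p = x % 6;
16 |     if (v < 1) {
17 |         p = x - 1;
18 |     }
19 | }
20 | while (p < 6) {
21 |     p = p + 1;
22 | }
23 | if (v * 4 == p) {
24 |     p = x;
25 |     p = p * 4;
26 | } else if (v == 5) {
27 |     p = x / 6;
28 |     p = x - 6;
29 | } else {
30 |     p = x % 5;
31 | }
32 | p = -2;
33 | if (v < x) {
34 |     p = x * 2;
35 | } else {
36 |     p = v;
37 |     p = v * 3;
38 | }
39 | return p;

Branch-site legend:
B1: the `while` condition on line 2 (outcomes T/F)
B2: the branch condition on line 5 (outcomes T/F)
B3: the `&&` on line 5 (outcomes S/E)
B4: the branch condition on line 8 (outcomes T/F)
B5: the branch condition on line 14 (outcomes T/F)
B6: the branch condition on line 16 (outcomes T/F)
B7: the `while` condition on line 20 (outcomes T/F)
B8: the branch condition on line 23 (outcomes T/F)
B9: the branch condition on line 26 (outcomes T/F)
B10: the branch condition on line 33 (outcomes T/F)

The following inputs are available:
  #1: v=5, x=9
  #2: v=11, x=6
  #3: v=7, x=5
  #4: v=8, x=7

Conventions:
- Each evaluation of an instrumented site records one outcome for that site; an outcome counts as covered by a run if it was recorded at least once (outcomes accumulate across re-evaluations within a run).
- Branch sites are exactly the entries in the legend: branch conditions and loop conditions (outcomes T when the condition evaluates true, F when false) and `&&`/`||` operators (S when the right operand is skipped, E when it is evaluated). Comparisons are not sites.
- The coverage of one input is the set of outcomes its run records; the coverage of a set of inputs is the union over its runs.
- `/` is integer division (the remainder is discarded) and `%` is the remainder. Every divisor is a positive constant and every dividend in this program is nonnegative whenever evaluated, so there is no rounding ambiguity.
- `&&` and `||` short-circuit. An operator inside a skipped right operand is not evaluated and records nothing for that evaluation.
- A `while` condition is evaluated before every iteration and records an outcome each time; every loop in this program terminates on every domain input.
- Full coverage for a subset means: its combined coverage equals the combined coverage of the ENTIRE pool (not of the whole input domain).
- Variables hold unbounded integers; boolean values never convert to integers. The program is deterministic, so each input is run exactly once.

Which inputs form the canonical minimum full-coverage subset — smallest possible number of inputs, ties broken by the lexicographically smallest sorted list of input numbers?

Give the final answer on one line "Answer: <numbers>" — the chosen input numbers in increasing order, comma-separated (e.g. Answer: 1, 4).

#1 (v=5, x=9) -> covered: B1=T, B1=F, B2=F, B3=E, B5=F, B7=F, B8=F, B9=T, B10=T
#2 (v=11, x=6) -> covered: B1=T, B1=F, B2=F, B3=E, B5=T, B6=F, B7=T, B7=F, B8=F, B9=F, B10=F
#3 (v=7, x=5) -> covered: B1=T, B1=F, B2=T, B3=E, B4=T, B5=T, B6=F, B7=T, B7=F, B8=F, B9=F, B10=F
#4 (v=8, x=7) -> covered: B1=T, B1=F, B2=F, B3=E, B5=T, B6=F, B7=T, B7=F, B8=F, B9=F, B10=F
union over all inputs: B1=T, B1=F, B2=T, B2=F, B3=E, B4=T, B5=T, B5=F, B6=F, B7=T, B7=F, B8=F, B9=T, B9=F, B10=T, B10=F (16 outcomes)
checked all size-1 subsets: none covers 16 outcomes (max 12/16)
inputs {1, 3} (size 2) cover everything; no size-2 subset with a lexicographically smaller index list covers all 16

Answer: 1, 3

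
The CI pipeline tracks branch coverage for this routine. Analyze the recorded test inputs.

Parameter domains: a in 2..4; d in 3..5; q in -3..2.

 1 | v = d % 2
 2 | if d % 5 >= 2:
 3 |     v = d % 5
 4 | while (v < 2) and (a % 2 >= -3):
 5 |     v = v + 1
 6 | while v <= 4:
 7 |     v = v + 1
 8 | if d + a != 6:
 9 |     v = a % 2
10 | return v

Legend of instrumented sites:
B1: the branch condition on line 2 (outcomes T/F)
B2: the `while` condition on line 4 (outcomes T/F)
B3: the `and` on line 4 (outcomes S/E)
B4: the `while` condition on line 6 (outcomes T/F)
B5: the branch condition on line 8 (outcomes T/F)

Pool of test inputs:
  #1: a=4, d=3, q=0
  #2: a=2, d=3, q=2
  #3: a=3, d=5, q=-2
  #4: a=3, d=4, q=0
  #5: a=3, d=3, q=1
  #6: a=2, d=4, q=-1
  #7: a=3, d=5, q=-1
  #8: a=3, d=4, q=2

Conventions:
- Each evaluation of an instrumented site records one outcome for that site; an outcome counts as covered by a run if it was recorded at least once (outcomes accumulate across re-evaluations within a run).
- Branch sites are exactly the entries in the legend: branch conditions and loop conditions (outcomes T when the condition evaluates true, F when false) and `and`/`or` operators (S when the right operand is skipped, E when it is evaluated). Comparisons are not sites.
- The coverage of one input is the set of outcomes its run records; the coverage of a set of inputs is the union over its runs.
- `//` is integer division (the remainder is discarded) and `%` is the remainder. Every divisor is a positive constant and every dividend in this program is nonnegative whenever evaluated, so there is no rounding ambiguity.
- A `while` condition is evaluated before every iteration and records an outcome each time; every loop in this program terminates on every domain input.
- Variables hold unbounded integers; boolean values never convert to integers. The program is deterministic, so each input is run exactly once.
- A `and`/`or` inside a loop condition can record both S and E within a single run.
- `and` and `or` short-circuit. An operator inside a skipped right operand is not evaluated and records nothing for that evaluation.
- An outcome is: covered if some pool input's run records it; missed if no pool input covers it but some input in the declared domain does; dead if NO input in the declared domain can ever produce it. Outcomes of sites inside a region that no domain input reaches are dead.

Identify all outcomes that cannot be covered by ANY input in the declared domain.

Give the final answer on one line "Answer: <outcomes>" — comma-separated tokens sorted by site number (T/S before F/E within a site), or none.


checking every outcome against all 54 domain inputs:
  reachable outcomes have witnesses, e.g. B1=T (e.g. a=2, d=3, q=-3), B1=F (e.g. a=2, d=5, q=-3), B2=T (e.g. a=2, d=5, q=-3), B2=F (e.g. a=2, d=3, q=-3)
Answer: none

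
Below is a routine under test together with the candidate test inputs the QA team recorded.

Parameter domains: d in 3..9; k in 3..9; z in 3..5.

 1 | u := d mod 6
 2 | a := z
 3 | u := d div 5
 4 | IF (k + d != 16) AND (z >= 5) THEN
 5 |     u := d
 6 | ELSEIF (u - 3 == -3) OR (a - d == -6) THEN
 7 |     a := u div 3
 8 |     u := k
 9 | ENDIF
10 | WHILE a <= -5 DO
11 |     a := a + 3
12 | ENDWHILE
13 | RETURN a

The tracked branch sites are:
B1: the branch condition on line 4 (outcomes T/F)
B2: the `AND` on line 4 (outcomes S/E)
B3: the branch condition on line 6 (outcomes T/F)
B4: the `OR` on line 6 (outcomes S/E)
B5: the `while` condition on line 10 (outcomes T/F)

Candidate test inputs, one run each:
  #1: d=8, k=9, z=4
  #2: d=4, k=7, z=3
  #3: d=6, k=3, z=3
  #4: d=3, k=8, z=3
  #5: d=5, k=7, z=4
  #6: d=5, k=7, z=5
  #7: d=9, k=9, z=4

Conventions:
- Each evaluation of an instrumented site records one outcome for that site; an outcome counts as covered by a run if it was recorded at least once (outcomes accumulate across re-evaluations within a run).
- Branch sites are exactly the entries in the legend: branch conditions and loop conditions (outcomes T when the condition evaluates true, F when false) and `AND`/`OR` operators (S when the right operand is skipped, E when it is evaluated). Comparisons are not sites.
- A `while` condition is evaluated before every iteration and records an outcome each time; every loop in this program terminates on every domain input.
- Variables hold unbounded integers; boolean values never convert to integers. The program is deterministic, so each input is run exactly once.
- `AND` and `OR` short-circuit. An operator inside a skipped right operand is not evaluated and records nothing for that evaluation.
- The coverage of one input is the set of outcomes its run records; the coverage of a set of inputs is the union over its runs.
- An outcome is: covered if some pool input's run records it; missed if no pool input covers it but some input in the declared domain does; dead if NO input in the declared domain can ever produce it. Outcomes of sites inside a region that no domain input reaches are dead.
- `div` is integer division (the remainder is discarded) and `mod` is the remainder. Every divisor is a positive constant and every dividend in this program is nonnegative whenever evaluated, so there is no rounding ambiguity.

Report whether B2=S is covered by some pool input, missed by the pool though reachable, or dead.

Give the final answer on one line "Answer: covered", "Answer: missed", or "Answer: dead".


no pool input records B2=S
but domain input (d=7, k=9, z=3) does record it -> reachable, so missed
Answer: missed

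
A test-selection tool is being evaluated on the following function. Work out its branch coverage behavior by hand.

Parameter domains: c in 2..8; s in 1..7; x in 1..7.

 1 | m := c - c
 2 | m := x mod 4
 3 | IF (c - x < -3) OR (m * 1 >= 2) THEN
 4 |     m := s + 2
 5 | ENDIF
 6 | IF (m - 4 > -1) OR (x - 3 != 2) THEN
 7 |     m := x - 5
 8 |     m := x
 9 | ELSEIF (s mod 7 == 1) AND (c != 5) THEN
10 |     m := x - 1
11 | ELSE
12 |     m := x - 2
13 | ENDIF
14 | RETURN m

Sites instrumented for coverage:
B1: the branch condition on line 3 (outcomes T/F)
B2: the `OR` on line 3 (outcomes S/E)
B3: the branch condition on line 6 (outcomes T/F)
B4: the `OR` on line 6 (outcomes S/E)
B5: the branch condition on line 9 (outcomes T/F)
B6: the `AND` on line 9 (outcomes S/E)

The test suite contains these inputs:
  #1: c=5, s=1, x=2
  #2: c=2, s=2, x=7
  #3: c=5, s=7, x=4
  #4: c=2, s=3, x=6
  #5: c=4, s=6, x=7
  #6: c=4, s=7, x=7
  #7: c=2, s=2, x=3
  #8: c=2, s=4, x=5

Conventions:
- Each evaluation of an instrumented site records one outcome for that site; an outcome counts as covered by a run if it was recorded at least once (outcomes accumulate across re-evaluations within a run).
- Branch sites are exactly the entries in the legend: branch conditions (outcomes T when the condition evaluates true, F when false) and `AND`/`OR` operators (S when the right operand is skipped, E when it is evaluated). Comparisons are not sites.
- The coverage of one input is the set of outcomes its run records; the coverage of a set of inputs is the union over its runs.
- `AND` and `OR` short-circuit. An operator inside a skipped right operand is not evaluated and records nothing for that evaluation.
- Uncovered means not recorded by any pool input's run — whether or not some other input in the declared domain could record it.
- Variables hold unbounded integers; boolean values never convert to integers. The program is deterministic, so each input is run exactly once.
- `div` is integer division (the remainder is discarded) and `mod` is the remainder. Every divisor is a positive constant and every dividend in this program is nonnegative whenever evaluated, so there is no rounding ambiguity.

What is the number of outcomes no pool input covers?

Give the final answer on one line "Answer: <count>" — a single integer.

test 1 (c=5, s=1, x=2) fires B2->E, B1->T, B4->E, B3->T; hits B1=T, B2=E, B3=T, B4=E
test 2 (c=2, s=2, x=7) fires B2->S, B1->T, B4->S, B3->T; hits B1=T, B2=S, B3=T, B4=S
test 3 (c=5, s=7, x=4) fires B2->E, B1->F, B4->E, B3->T; hits B1=F, B2=E, B3=T, B4=E
test 4 (c=2, s=3, x=6) fires B2->S, B1->T, B4->S, B3->T; hits B1=T, B2=S, B3=T, B4=S
test 5 (c=4, s=6, x=7) fires B2->E, B1->T, B4->S, B3->T; hits B1=T, B2=E, B3=T, B4=S
test 6 (c=4, s=7, x=7) fires B2->E, B1->T, B4->S, B3->T; hits B1=T, B2=E, B3=T, B4=S
test 7 (c=2, s=2, x=3) fires B2->E, B1->T, B4->S, B3->T; hits B1=T, B2=E, B3=T, B4=S
test 8 (c=2, s=4, x=5) fires B2->E, B1->F, B4->E, B3->F, B6->S, B5->F; hits B1=F, B2=E, B3=F, B4=E, B5=F, B6=S
union over the pool: B1=T, B1=F, B2=S, B2=E, B3=T, B3=F, B4=S, B4=E, B5=F, B6=S
uncovered (2 of 12): B5=T, B6=E

Answer: 2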